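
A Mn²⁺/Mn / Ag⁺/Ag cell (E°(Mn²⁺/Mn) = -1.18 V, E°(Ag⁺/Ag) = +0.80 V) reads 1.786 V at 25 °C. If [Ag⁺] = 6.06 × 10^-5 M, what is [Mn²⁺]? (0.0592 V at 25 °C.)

0.013 M

From the Nernst equation, log Q = n(E° − E)/0.0592 = 2(1.98 − 1.786)/0.0592 = 6.554, so Q = 3.58 × 10^6.
With Q = [Mn²⁺]/[Ag⁺]^2 and the known concentrations, [Mn²⁺] in the numerator gives [Mn²⁺] = 0.013 M.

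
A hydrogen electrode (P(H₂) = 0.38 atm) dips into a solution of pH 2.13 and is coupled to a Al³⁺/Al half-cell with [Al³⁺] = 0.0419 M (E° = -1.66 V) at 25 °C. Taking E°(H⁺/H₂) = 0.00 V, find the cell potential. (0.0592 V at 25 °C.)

The hydrogen couple is the cathode, so E°_cell = 1.66 V; n = 6.
[H⁺] = 10^(−2.13) = 0.0074 M, and Q = [Al³⁺]^2·P(H₂)^3 / [H⁺]^6 = 5.8 × 10^8.
E = E° − (0.0592/6) log Q = 1.66 − (0.0592/6)(8.764) = 1.574 V.

1.57 V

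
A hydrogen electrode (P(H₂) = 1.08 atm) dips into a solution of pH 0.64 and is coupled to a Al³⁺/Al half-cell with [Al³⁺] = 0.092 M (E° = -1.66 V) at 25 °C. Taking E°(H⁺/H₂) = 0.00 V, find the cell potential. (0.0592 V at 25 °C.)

1.64 V

The hydrogen couple is the cathode, so E°_cell = 1.66 V; n = 6.
[H⁺] = 10^(−0.64) = 0.23 M, and Q = [Al³⁺]^2·P(H₂)^3 / [H⁺]^6 = 73.8.
E = E° − (0.0592/6) log Q = 1.66 − (0.0592/6)(1.868) = 1.642 V.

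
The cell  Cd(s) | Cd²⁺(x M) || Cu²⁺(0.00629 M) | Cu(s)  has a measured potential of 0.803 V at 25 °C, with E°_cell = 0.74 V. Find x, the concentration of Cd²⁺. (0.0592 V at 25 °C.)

From the Nernst equation, log Q = n(E° − E)/0.0592 = 2(0.74 − 0.803)/0.0592 = -2.128, so Q = 0.00744.
With Q = [Cd²⁺]/[Cu²⁺] and the known concentrations, [Cd²⁺] in the numerator gives [Cd²⁺] = 4.7 × 10^-5 M.

4.7 × 10^-5 M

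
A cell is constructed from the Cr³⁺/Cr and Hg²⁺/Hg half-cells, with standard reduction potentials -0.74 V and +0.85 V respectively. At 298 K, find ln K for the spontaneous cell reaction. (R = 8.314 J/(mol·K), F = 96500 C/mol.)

ln K = 371.6

E°_cell = +0.85 − (-0.74) = 1.59 V, with n = 6 electrons transferred.
At equilibrium E = 0, so the Nernst equation gives ln K = nFE°/RT = (6)(96500)(1.59)/((8.314)(298)) = 371.58.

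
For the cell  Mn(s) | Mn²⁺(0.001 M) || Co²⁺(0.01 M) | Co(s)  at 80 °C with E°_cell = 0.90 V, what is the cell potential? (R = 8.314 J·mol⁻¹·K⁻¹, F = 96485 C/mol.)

0.935 V

Balancing electrons gives n = 2; the reaction quotient is Q = [Mn²⁺]/[Co²⁺] = 0.100.
E = E° − (RT/nF) ln Q = 0.90 − (8.314×353)/(2×96485) × (-2.303) = 0.900 + 0.035 = 0.935 V.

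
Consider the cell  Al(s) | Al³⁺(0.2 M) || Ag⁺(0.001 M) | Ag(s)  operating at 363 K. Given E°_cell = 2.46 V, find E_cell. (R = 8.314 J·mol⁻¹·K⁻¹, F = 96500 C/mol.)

2.26 V

Balancing electrons gives n = 3; the reaction quotient is Q = [Al³⁺]/[Ag⁺]^3 = 2 × 10^8.
E = E° − (RT/nF) ln Q = 2.46 − (8.314×363)/(3×96500) × (19.114) = 2.460 − 0.199 = 2.261 V.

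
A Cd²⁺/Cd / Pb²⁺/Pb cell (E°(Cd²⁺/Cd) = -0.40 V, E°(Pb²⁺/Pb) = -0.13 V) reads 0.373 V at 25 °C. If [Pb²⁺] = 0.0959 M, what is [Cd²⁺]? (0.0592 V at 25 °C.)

3.2 × 10^-5 M

From the Nernst equation, log Q = n(E° − E)/0.0592 = 2(0.27 − 0.373)/0.0592 = -3.480, so Q = 3.31 × 10^-4.
With Q = [Cd²⁺]/[Pb²⁺] and the known concentrations, [Cd²⁺] in the numerator gives [Cd²⁺] = 3.2 × 10^-5 M.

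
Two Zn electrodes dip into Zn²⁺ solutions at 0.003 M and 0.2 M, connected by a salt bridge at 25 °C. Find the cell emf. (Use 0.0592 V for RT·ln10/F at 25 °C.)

Both half-cells are Zn²⁺/Zn, so E°_cell = 0. The concentrated side is the cathode; the cell reaction moves Zn²⁺ from high to low concentration with n = 2.
Q = [Zn²⁺]_dilute/[Zn²⁺]_conc = 0.003/0.2 = 0.0150.
E = 0 − (0.0592/2) log Q = −(0.0592/2)(-1.824) = 0.0540 V.

0.054 V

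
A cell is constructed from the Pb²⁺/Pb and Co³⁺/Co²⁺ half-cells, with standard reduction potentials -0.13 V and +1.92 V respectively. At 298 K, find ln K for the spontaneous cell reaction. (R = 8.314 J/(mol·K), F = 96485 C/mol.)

ln K = 159.7

E°_cell = +1.92 − (-0.13) = 2.05 V, with n = 2 electrons transferred.
At equilibrium E = 0, so the Nernst equation gives ln K = nFE°/RT = (2)(96485)(2.05)/((8.314)(298)) = 159.67.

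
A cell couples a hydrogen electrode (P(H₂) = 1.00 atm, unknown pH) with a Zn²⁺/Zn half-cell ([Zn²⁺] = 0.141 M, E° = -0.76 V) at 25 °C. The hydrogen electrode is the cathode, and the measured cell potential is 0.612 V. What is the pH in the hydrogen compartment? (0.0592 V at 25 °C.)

E°_cell = 0.76 V and n = 2.
log Q = n(E° − E)/0.0592 = 2×(0.76 − 0.612)/0.0592 = 5.000.
With Q = [Zn²⁺]·P(H₂) / [H⁺]^2, solving for [H⁺] gives log[H⁺] = -2.925, so pH = 2.93.

pH = 2.93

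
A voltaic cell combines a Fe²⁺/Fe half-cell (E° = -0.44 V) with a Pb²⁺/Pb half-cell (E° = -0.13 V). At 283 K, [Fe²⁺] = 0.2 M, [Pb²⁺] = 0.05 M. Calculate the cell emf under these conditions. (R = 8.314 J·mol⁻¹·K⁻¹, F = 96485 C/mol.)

0.293 V

The Pb²⁺/Pb couple has the higher reduction potential and acts as the cathode, so E°_cell = -0.13 − (-0.44) = 0.31 V.
Balancing electrons gives n = 2; the reaction quotient is Q = [Fe²⁺]/[Pb²⁺] = 4.00.
E = E° − (RT/nF) ln Q = 0.31 − (8.314×283)/(2×96485) × (1.386) = 0.310 − 0.017 = 0.293 V.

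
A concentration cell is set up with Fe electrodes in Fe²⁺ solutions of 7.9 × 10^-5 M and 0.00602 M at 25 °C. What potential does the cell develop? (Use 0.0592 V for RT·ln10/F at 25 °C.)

0.056 V

Both half-cells are Fe²⁺/Fe, so E°_cell = 0. The concentrated side is the cathode; the cell reaction moves Fe²⁺ from high to low concentration with n = 2.
Q = [Fe²⁺]_dilute/[Fe²⁺]_conc = 7.9 × 10^-5/0.00602 = 0.0131.
E = 0 − (0.0592/2) log Q = −(0.0592/2)(-1.882) = 0.0557 V.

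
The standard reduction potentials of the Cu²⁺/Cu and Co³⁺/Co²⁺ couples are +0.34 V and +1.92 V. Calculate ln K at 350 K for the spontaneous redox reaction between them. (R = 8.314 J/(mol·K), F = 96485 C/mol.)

ln K = 104.8

E°_cell = +1.92 − (+0.34) = 1.58 V, with n = 2 electrons transferred.
At equilibrium E = 0, so the Nernst equation gives ln K = nFE°/RT = (2)(96485)(1.58)/((8.314)(350)) = 104.78.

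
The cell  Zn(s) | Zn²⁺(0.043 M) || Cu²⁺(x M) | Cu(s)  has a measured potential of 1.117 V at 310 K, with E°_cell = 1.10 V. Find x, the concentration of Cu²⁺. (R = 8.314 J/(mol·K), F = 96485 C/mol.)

0.15 M

From the Nernst equation, ln Q = nF(E° − E)/RT = 2×96485×(1.10 − 1.117)/(8.314×310) = -1.273, so Q = 0.280.
With Q = [Zn²⁺]/[Cu²⁺] and the known concentrations, [Cu²⁺] in the denominator gives [Cu²⁺] = 0.15 M.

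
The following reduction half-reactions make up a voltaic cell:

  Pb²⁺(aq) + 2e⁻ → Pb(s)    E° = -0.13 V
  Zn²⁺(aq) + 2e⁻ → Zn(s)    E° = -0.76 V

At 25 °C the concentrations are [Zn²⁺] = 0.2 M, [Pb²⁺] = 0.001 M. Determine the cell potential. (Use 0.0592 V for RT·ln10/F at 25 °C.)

0.562 V

The Pb²⁺/Pb couple has the higher reduction potential and acts as the cathode, so E°_cell = -0.13 − (-0.76) = 0.63 V.
Balancing electrons gives n = 2; the reaction quotient is Q = [Zn²⁺]/[Pb²⁺] = 200.
At 25 °C, E = E° − (0.0592/n) log Q = 0.63 − (0.0592/2)(2.301) = 0.630 − 0.068 = 0.562 V.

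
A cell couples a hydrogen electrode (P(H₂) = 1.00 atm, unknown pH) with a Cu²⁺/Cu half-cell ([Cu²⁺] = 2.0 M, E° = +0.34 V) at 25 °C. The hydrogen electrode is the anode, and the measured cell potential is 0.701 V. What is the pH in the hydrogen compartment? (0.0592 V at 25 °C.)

pH = 5.95

E°_cell = 0.34 V and n = 2.
log Q = n(E° − E)/0.0592 = 2×(0.34 − 0.701)/0.0592 = -12.196.
With Q = [H⁺]^2 / ([Cu²⁺]·P(H₂)), solving for [H⁺] gives log[H⁺] = -5.947, so pH = 5.95.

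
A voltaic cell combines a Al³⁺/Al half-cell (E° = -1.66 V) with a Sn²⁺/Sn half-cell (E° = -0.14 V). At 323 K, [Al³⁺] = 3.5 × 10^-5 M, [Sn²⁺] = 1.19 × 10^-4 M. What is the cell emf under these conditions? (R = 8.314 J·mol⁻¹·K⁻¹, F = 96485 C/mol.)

The Sn²⁺/Sn couple has the higher reduction potential and acts as the cathode, so E°_cell = -0.14 − (-1.66) = 1.52 V.
Balancing electrons gives n = 6; the reaction quotient is Q = [Al³⁺]^2/[Sn²⁺]^3 = 727.
E = E° − (RT/nF) ln Q = 1.52 − (8.314×323)/(6×96485) × (6.589) = 1.520 − 0.031 = 1.489 V.

1.49 V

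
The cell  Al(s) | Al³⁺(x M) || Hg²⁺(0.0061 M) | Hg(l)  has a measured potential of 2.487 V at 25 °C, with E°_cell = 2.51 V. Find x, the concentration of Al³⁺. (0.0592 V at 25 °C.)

0.007 M

From the Nernst equation, log Q = n(E° − E)/0.0592 = 6(2.51 − 2.487)/0.0592 = 2.331, so Q = 214.
With Q = [Al³⁺]^2/[Hg²⁺]^3 and the known concentrations, [Al³⁺]^2 in the numerator gives [Al³⁺] = 0.007 M.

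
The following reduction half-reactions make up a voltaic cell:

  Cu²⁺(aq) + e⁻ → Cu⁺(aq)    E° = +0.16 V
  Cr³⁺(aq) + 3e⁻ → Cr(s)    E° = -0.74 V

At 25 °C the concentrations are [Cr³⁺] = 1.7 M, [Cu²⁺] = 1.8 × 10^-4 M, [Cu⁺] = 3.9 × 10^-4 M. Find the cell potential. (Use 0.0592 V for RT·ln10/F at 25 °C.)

The Cu²⁺/Cu⁺ couple has the higher reduction potential and acts as the cathode, so E°_cell = +0.16 − (-0.74) = 0.90 V.
Balancing electrons gives n = 3; the reaction quotient is Q = [Cr³⁺]·[Cu⁺]^3/[Cu²⁺]^3 = 17.3.
At 25 °C, E = E° − (0.0592/n) log Q = 0.90 − (0.0592/3)(1.238) = 0.900 − 0.024 = 0.876 V.

0.876 V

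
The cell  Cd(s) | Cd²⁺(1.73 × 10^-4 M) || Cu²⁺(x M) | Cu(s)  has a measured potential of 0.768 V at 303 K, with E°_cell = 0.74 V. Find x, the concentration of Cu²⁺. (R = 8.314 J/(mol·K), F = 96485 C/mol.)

From the Nernst equation, ln Q = nF(E° − E)/RT = 2×96485×(0.74 − 0.768)/(8.314×303) = -2.145, so Q = 0.117.
With Q = [Cd²⁺]/[Cu²⁺] and the known concentrations, [Cu²⁺] in the denominator gives [Cu²⁺] = 0.0015 M.

0.0015 M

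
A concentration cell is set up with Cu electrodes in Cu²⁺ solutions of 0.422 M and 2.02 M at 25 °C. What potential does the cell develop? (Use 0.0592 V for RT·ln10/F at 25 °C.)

0.020 V

Both half-cells are Cu²⁺/Cu, so E°_cell = 0. The concentrated side is the cathode; the cell reaction moves Cu²⁺ from high to low concentration with n = 2.
Q = [Cu²⁺]_dilute/[Cu²⁺]_conc = 0.422/2.02 = 0.209.
E = 0 − (0.0592/2) log Q = −(0.0592/2)(-0.680) = 0.0201 V.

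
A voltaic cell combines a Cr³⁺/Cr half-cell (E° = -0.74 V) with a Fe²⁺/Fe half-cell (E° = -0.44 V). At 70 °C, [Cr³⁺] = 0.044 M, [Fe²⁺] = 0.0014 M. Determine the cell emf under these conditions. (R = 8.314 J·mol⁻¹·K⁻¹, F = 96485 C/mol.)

The Fe²⁺/Fe couple has the higher reduction potential and acts as the cathode, so E°_cell = -0.44 − (-0.74) = 0.30 V.
Balancing electrons gives n = 6; the reaction quotient is Q = [Cr³⁺]^2/[Fe²⁺]^3 = 7.06 × 10^5.
E = E° − (RT/nF) ln Q = 0.30 − (8.314×343)/(6×96485) × (13.467) = 0.300 − 0.066 = 0.234 V.

0.234 V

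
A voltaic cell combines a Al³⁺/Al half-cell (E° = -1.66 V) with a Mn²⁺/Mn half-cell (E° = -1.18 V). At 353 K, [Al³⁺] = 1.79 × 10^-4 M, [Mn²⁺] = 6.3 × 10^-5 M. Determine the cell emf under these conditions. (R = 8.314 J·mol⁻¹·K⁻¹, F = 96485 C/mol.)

The Mn²⁺/Mn couple has the higher reduction potential and acts as the cathode, so E°_cell = -1.18 − (-1.66) = 0.48 V.
Balancing electrons gives n = 6; the reaction quotient is Q = [Al³⁺]^2/[Mn²⁺]^3 = 1.28 × 10^5.
E = E° − (RT/nF) ln Q = 0.48 − (8.314×353)/(6×96485) × (11.761) = 0.480 − 0.060 = 0.420 V.

0.420 V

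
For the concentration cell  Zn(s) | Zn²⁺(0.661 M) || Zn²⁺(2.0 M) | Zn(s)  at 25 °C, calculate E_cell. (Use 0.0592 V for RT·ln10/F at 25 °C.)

Both half-cells are Zn²⁺/Zn, so E°_cell = 0. The concentrated side is the cathode; the cell reaction moves Zn²⁺ from high to low concentration with n = 2.
Q = [Zn²⁺]_dilute/[Zn²⁺]_conc = 0.661/2.0 = 0.331.
E = 0 − (0.0592/2) log Q = −(0.0592/2)(-0.481) = 0.0142 V.

0.014 V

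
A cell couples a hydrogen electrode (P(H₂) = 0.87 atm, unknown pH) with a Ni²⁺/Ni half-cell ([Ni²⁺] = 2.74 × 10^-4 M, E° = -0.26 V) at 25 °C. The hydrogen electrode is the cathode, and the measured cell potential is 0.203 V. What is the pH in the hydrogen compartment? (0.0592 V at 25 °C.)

pH = 2.77

E°_cell = 0.26 V and n = 2.
log Q = n(E° − E)/0.0592 = 2×(0.26 − 0.203)/0.0592 = 1.926.
With Q = [Ni²⁺]·P(H₂) / [H⁺]^2, solving for [H⁺] gives log[H⁺] = -2.774, so pH = 2.77.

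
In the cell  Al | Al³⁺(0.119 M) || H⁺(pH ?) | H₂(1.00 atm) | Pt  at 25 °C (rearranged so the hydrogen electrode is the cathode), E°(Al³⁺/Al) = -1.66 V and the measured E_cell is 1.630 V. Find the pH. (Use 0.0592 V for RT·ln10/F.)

pH = 0.81

E°_cell = 1.66 V and n = 6.
log Q = n(E° − E)/0.0592 = 6×(1.66 − 1.630)/0.0592 = 3.041.
With Q = [Al³⁺]^2·P(H₂)^3 / [H⁺]^6, solving for [H⁺] gives log[H⁺] = -0.815, so pH = 0.81.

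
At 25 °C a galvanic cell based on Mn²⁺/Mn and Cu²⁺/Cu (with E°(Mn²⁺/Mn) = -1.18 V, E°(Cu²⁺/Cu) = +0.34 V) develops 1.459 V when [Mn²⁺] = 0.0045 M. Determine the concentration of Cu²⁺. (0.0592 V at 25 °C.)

From the Nernst equation, log Q = n(E° − E)/0.0592 = 2(1.52 − 1.459)/0.0592 = 2.061, so Q = 115.
With Q = [Mn²⁺]/[Cu²⁺] and the known concentrations, [Cu²⁺] in the denominator gives [Cu²⁺] = 3.9 × 10^-5 M.

3.9 × 10^-5 M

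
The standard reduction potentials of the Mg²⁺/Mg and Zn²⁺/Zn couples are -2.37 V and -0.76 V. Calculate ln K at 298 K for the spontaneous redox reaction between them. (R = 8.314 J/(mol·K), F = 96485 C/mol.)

E°_cell = -0.76 − (-2.37) = 1.61 V, with n = 2 electrons transferred.
At equilibrium E = 0, so the Nernst equation gives ln K = nFE°/RT = (2)(96485)(1.61)/((8.314)(298)) = 125.40.

ln K = 125.4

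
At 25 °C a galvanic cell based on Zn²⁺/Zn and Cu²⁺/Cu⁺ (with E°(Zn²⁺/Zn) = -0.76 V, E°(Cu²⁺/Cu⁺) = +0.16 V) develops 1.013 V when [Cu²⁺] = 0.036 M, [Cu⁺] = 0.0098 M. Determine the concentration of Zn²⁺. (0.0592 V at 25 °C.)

0.0097 M

From the Nernst equation, log Q = n(E° − E)/0.0592 = 2(0.92 − 1.013)/0.0592 = -3.142, so Q = 7.21 × 10^-4.
With Q = [Zn²⁺]·[Cu⁺]^2/[Cu²⁺]^2 and the known concentrations, [Zn²⁺] in the numerator gives [Zn²⁺] = 0.0097 M.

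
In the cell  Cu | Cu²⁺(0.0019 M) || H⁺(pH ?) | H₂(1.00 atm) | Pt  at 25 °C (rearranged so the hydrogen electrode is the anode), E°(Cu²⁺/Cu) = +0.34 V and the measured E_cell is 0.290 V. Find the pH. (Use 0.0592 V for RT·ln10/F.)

pH = 0.52

E°_cell = 0.34 V and n = 2.
log Q = n(E° − E)/0.0592 = 2×(0.34 − 0.290)/0.0592 = 1.689.
With Q = [H⁺]^2 / ([Cu²⁺]·P(H₂)), solving for [H⁺] gives log[H⁺] = -0.516, so pH = 0.52.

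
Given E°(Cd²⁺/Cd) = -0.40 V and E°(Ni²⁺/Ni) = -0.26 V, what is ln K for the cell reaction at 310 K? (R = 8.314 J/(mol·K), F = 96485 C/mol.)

ln K = 10.5

E°_cell = -0.26 − (-0.40) = 0.14 V, with n = 2 electrons transferred.
At equilibrium E = 0, so the Nernst equation gives ln K = nFE°/RT = (2)(96485)(0.14)/((8.314)(310)) = 10.48.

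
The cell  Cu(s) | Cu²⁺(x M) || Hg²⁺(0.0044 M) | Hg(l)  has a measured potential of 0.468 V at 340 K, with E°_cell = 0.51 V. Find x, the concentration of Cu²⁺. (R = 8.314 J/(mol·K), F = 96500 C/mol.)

0.077 M

From the Nernst equation, ln Q = nF(E° − E)/RT = 2×96500×(0.51 − 0.468)/(8.314×340) = 2.868, so Q = 17.6.
With Q = [Cu²⁺]/[Hg²⁺] and the known concentrations, [Cu²⁺] in the numerator gives [Cu²⁺] = 0.077 M.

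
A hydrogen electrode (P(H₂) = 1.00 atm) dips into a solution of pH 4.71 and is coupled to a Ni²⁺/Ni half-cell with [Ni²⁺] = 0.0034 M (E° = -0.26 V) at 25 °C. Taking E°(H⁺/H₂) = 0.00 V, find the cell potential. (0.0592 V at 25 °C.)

The hydrogen couple is the cathode, so E°_cell = 0.26 V; n = 2.
[H⁺] = 10^(−4.71) = 1.9 × 10^-5 M, and Q = [Ni²⁺]·P(H₂) / [H⁺]^2 = 8.94 × 10^6.
E = E° − (0.0592/2) log Q = 0.26 − (0.0592/2)(6.951) = 0.054 V.

0.054 V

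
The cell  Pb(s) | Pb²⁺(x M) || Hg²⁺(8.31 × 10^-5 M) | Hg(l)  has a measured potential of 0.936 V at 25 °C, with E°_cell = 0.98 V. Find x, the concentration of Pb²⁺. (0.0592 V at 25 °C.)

From the Nernst equation, log Q = n(E° − E)/0.0592 = 2(0.98 − 0.936)/0.0592 = 1.486, so Q = 30.7.
With Q = [Pb²⁺]/[Hg²⁺] and the known concentrations, [Pb²⁺] in the numerator gives [Pb²⁺] = 0.0025 M.

0.0025 M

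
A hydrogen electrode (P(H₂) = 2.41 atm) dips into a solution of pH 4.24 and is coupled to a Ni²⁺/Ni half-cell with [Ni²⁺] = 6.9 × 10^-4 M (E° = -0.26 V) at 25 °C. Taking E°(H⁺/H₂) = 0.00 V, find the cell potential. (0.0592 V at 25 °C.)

0.091 V

The hydrogen couple is the cathode, so E°_cell = 0.26 V; n = 2.
[H⁺] = 10^(−4.24) = 5.8 × 10^-5 M, and Q = [Ni²⁺]·P(H₂) / [H⁺]^2 = 5.02 × 10^5.
E = E° − (0.0592/2) log Q = 0.26 − (0.0592/2)(5.701) = 0.091 V.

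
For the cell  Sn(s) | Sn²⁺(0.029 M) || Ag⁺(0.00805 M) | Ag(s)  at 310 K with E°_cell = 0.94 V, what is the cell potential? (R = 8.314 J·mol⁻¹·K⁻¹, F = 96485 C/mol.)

0.858 V

Balancing electrons gives n = 2; the reaction quotient is Q = [Sn²⁺]/[Ag⁺]^2 = 448.
E = E° − (RT/nF) ln Q = 0.94 − (8.314×310)/(2×96485) × (6.104) = 0.940 − 0.082 = 0.858 V.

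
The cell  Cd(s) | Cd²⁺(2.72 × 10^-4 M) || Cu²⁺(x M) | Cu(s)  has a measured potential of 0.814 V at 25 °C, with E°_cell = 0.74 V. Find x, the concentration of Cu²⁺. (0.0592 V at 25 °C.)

From the Nernst equation, log Q = n(E° − E)/0.0592 = 2(0.74 − 0.814)/0.0592 = -2.500, so Q = 0.00316.
With Q = [Cd²⁺]/[Cu²⁺] and the known concentrations, [Cu²⁺] in the denominator gives [Cu²⁺] = 0.086 M.

0.086 M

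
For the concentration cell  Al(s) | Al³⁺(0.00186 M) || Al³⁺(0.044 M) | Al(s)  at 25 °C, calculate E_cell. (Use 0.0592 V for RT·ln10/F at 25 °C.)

Both half-cells are Al³⁺/Al, so E°_cell = 0. The concentrated side is the cathode; the cell reaction moves Al³⁺ from high to low concentration with n = 3.
Q = [Al³⁺]_dilute/[Al³⁺]_conc = 0.00186/0.044 = 0.0423.
E = 0 − (0.0592/3) log Q = −(0.0592/3)(-1.374) = 0.0271 V.

0.027 V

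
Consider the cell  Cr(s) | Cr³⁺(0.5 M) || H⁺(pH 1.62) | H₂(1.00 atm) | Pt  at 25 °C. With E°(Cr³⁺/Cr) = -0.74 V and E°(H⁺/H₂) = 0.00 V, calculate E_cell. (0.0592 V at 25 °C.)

The hydrogen couple is the cathode, so E°_cell = 0.74 V; n = 6.
[H⁺] = 10^(−1.62) = 0.024 M, and Q = [Cr³⁺]^2·P(H₂)^3 / [H⁺]^6 = 1.31 × 10^9.
E = E° − (0.0592/6) log Q = 0.74 − (0.0592/6)(9.118) = 0.650 V.

0.65 V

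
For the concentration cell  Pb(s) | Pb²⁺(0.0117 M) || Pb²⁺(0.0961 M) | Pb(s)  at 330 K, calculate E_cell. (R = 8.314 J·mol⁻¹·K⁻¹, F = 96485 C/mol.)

Both half-cells are Pb²⁺/Pb, so E°_cell = 0. The concentrated side is the cathode; the cell reaction moves Pb²⁺ from high to low concentration with n = 2.
Q = [Pb²⁺]_dilute/[Pb²⁺]_conc = 0.0117/0.0961 = 0.122.
E = 0 − (RT/nF) ln Q = −((8.314×330)/(2×96485))(-2.106) = 0.0299 V.

0.030 V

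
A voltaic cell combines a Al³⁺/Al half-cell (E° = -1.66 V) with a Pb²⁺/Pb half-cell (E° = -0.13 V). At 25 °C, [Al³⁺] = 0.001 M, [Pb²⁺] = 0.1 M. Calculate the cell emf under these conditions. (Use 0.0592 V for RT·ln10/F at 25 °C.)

1.56 V

The Pb²⁺/Pb couple has the higher reduction potential and acts as the cathode, so E°_cell = -0.13 − (-1.66) = 1.53 V.
Balancing electrons gives n = 6; the reaction quotient is Q = [Al³⁺]^2/[Pb²⁺]^3 = 0.00100.
At 25 °C, E = E° − (0.0592/n) log Q = 1.53 − (0.0592/6)(-3.000) = 1.530 + 0.030 = 1.560 V.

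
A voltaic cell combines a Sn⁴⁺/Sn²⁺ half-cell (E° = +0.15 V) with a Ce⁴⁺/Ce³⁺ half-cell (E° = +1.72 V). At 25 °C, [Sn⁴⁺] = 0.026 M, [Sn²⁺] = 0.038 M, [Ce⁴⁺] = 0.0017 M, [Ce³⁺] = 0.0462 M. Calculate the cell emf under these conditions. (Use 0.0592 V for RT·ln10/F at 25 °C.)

The Ce⁴⁺/Ce³⁺ couple has the higher reduction potential and acts as the cathode, so E°_cell = +1.72 − (+0.15) = 1.57 V.
Balancing electrons gives n = 2; the reaction quotient is Q = [Sn⁴⁺]·[Ce³⁺]^2/([Sn²⁺]·[Ce⁴⁺]^2) = 505.
At 25 °C, E = E° − (0.0592/n) log Q = 1.57 − (0.0592/2)(2.704) = 1.570 − 0.080 = 1.490 V.

1.49 V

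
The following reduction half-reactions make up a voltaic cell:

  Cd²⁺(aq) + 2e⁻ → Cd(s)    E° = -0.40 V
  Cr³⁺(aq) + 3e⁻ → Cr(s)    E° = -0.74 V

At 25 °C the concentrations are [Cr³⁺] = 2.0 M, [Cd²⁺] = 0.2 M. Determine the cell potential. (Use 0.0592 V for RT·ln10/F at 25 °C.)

0.313 V

The Cd²⁺/Cd couple has the higher reduction potential and acts as the cathode, so E°_cell = -0.40 − (-0.74) = 0.34 V.
Balancing electrons gives n = 6; the reaction quotient is Q = [Cr³⁺]^2/[Cd²⁺]^3 = 500.
At 25 °C, E = E° − (0.0592/n) log Q = 0.34 − (0.0592/6)(2.699) = 0.340 − 0.027 = 0.313 V.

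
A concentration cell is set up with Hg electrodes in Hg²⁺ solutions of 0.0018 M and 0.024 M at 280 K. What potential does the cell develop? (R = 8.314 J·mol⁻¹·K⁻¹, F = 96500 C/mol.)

Both half-cells are Hg²⁺/Hg, so E°_cell = 0. The concentrated side is the cathode; the cell reaction moves Hg²⁺ from high to low concentration with n = 2.
Q = [Hg²⁺]_dilute/[Hg²⁺]_conc = 0.0018/0.024 = 0.0750.
E = 0 − (RT/nF) ln Q = −((8.314×280)/(2×96500))(-2.590) = 0.0312 V.

0.031 V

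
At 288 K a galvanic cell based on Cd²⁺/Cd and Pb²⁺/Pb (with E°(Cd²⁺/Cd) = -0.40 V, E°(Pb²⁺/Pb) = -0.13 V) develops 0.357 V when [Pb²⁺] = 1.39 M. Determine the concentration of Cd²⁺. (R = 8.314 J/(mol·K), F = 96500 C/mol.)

From the Nernst equation, ln Q = nF(E° − E)/RT = 2×96500×(0.27 − 0.357)/(8.314×288) = -7.013, so Q = 9.01 × 10^-4.
With Q = [Cd²⁺]/[Pb²⁺] and the known concentrations, [Cd²⁺] in the numerator gives [Cd²⁺] = 0.0013 M.

0.0013 M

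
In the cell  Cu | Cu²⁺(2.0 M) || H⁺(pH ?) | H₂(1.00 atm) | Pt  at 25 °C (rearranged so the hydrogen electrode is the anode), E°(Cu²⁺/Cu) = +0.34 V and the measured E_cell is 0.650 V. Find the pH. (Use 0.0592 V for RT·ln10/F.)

E°_cell = 0.34 V and n = 2.
log Q = n(E° − E)/0.0592 = 2×(0.34 − 0.650)/0.0592 = -10.473.
With Q = [H⁺]^2 / ([Cu²⁺]·P(H₂)), solving for [H⁺] gives log[H⁺] = -5.086, so pH = 5.09.

pH = 5.09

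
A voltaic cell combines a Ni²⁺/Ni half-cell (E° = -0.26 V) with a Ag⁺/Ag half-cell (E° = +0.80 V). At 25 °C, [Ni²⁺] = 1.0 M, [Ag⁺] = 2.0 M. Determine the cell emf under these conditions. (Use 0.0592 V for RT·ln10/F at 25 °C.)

The Ag⁺/Ag couple has the higher reduction potential and acts as the cathode, so E°_cell = +0.80 − (-0.26) = 1.06 V.
Balancing electrons gives n = 2; the reaction quotient is Q = [Ni²⁺]/[Ag⁺]^2 = 0.250.
At 25 °C, E = E° − (0.0592/n) log Q = 1.06 − (0.0592/2)(-0.602) = 1.060 + 0.018 = 1.078 V.

1.08 V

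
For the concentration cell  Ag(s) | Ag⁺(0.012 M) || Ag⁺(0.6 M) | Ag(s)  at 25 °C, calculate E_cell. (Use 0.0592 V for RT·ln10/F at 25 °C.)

0.10 V

Both half-cells are Ag⁺/Ag, so E°_cell = 0. The concentrated side is the cathode; the cell reaction moves Ag⁺ from high to low concentration with n = 1.
Q = [Ag⁺]_dilute/[Ag⁺]_conc = 0.012/0.6 = 0.0200.
E = 0 − (0.0592/1) log Q = −(0.0592/1)(-1.699) = 0.1006 V.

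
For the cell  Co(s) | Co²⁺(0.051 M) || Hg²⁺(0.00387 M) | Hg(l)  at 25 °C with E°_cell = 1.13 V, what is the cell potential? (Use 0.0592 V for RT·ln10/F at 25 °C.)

Balancing electrons gives n = 2; the reaction quotient is Q = [Co²⁺]/[Hg²⁺] = 13.2.
At 25 °C, E = E° − (0.0592/n) log Q = 1.13 − (0.0592/2)(1.120) = 1.130 − 0.033 = 1.097 V.

1.10 V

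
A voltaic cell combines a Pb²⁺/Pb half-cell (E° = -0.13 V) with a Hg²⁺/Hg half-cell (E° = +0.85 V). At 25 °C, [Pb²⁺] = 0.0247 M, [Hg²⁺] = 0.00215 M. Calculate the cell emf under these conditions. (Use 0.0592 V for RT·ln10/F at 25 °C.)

The Hg²⁺/Hg couple has the higher reduction potential and acts as the cathode, so E°_cell = +0.85 − (-0.13) = 0.98 V.
Balancing electrons gives n = 2; the reaction quotient is Q = [Pb²⁺]/[Hg²⁺] = 11.5.
At 25 °C, E = E° − (0.0592/n) log Q = 0.98 − (0.0592/2)(1.060) = 0.980 − 0.031 = 0.949 V.

0.949 V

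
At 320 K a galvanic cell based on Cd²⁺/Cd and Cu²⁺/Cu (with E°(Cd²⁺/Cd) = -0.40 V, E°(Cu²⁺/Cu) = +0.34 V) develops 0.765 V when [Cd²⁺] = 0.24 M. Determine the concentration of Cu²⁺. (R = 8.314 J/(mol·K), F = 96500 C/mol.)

1.5 M

From the Nernst equation, ln Q = nF(E° − E)/RT = 2×96500×(0.74 − 0.765)/(8.314×320) = -1.814, so Q = 0.163.
With Q = [Cd²⁺]/[Cu²⁺] and the known concentrations, [Cu²⁺] in the denominator gives [Cu²⁺] = 1.5 M.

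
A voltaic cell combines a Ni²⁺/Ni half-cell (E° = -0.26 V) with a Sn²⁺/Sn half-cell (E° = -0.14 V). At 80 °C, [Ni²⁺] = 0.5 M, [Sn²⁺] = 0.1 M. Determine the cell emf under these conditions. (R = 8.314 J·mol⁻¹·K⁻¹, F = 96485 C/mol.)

0.096 V

The Sn²⁺/Sn couple has the higher reduction potential and acts as the cathode, so E°_cell = -0.14 − (-0.26) = 0.12 V.
Balancing electrons gives n = 2; the reaction quotient is Q = [Ni²⁺]/[Sn²⁺] = 5.00.
E = E° − (RT/nF) ln Q = 0.12 − (8.314×353)/(2×96485) × (1.609) = 0.120 − 0.024 = 0.096 V.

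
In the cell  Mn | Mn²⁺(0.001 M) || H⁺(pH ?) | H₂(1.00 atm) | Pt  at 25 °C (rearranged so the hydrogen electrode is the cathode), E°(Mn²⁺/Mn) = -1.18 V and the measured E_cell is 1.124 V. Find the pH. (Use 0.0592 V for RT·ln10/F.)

E°_cell = 1.18 V and n = 2.
log Q = n(E° − E)/0.0592 = 2×(1.18 − 1.124)/0.0592 = 1.892.
With Q = [Mn²⁺]·P(H₂) / [H⁺]^2, solving for [H⁺] gives log[H⁺] = -2.446, so pH = 2.45.

pH = 2.45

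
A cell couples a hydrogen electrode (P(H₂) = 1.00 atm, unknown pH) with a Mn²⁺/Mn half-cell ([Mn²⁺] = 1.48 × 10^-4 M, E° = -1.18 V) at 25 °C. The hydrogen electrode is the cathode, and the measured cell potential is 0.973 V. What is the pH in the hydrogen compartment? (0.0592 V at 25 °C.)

pH = 5.41

E°_cell = 1.18 V and n = 2.
log Q = n(E° − E)/0.0592 = 2×(1.18 − 0.973)/0.0592 = 6.993.
With Q = [Mn²⁺]·P(H₂) / [H⁺]^2, solving for [H⁺] gives log[H⁺] = -5.411, so pH = 5.41.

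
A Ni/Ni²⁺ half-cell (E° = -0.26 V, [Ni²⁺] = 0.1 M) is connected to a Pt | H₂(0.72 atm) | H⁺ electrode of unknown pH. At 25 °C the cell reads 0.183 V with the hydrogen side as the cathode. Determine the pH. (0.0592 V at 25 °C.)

pH = 1.87

E°_cell = 0.26 V and n = 2.
log Q = n(E° − E)/0.0592 = 2×(0.26 − 0.183)/0.0592 = 2.601.
With Q = [Ni²⁺]·P(H₂) / [H⁺]^2, solving for [H⁺] gives log[H⁺] = -1.872, so pH = 1.87.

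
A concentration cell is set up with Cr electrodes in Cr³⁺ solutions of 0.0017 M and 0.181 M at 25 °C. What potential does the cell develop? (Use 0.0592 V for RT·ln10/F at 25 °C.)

Both half-cells are Cr³⁺/Cr, so E°_cell = 0. The concentrated side is the cathode; the cell reaction moves Cr³⁺ from high to low concentration with n = 3.
Q = [Cr³⁺]_dilute/[Cr³⁺]_conc = 0.0017/0.181 = 0.00939.
E = 0 − (0.0592/3) log Q = −(0.0592/3)(-2.027) = 0.0400 V.

0.040 V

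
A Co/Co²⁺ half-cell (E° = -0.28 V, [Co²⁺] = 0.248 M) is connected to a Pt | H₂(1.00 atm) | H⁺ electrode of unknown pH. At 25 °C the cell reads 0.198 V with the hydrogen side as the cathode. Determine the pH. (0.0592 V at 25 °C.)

pH = 1.69

E°_cell = 0.28 V and n = 2.
log Q = n(E° − E)/0.0592 = 2×(0.28 − 0.198)/0.0592 = 2.770.
With Q = [Co²⁺]·P(H₂) / [H⁺]^2, solving for [H⁺] gives log[H⁺] = -1.688, so pH = 1.69.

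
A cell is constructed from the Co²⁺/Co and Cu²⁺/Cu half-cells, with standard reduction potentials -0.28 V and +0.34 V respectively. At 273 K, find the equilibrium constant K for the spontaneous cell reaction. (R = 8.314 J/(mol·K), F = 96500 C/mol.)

E°_cell = +0.34 − (-0.28) = 0.62 V, with n = 2 electrons transferred.
At equilibrium E = 0, so the Nernst equation gives ln K = nFE°/RT = (2)(96500)(0.62)/((8.314)(273)) = 52.72.
K = e^52.72 = 7.9 × 10^22.

7.9 × 10^22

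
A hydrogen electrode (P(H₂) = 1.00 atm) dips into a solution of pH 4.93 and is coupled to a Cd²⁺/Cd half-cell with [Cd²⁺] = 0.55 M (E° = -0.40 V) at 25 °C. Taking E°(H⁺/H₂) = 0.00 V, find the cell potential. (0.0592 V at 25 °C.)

0.12 V

The hydrogen couple is the cathode, so E°_cell = 0.40 V; n = 2.
[H⁺] = 10^(−4.93) = 1.2 × 10^-5 M, and Q = [Cd²⁺]·P(H₂) / [H⁺]^2 = 3.98 × 10^9.
E = E° − (0.0592/2) log Q = 0.40 − (0.0592/2)(9.600) = 0.116 V.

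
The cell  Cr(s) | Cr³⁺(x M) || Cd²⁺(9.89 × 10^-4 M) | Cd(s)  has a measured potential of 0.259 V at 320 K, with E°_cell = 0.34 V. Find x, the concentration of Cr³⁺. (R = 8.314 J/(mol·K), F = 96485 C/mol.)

From the Nernst equation, ln Q = nF(E° − E)/RT = 6×96485×(0.34 − 0.259)/(8.314×320) = 17.625, so Q = 4.51 × 10^7.
With Q = [Cr³⁺]^2/[Cd²⁺]^3 and the known concentrations, [Cr³⁺]^2 in the numerator gives [Cr³⁺] = 0.21 M.

0.21 M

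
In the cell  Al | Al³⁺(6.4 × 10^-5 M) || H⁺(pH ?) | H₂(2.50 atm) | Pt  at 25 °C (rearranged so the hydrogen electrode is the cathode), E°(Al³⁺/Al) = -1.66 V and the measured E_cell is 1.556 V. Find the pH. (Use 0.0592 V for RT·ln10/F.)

E°_cell = 1.66 V and n = 6.
log Q = n(E° − E)/0.0592 = 6×(1.66 − 1.556)/0.0592 = 10.541.
With Q = [Al³⁺]^2·P(H₂)^3 / [H⁺]^6, solving for [H⁺] gives log[H⁺] = -2.956, so pH = 2.96.

pH = 2.96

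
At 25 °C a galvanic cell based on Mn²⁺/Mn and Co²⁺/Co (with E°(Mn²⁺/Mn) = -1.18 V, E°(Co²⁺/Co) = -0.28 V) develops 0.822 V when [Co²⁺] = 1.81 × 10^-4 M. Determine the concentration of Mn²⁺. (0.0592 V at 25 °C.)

0.078 M

From the Nernst equation, log Q = n(E° − E)/0.0592 = 2(0.90 − 0.822)/0.0592 = 2.635, so Q = 432.
With Q = [Mn²⁺]/[Co²⁺] and the known concentrations, [Mn²⁺] in the numerator gives [Mn²⁺] = 0.078 M.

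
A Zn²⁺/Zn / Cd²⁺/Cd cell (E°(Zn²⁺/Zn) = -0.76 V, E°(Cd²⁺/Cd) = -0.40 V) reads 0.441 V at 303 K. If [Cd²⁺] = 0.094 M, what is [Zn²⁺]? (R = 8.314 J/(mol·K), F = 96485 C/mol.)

From the Nernst equation, ln Q = nF(E° − E)/RT = 2×96485×(0.36 − 0.441)/(8.314×303) = -6.205, so Q = 0.00202.
With Q = [Zn²⁺]/[Cd²⁺] and the known concentrations, [Zn²⁺] in the numerator gives [Zn²⁺] = 1.9 × 10^-4 M.

1.9 × 10^-4 M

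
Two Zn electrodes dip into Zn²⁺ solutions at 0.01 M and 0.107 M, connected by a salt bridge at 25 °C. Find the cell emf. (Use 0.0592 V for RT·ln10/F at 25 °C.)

0.030 V

Both half-cells are Zn²⁺/Zn, so E°_cell = 0. The concentrated side is the cathode; the cell reaction moves Zn²⁺ from high to low concentration with n = 2.
Q = [Zn²⁺]_dilute/[Zn²⁺]_conc = 0.01/0.107 = 0.0935.
E = 0 − (0.0592/2) log Q = −(0.0592/2)(-1.029) = 0.0305 V.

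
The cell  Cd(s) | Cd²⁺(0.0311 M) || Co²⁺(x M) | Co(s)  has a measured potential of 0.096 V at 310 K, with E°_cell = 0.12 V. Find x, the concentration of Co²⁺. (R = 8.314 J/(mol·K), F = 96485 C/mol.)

0.0052 M

From the Nernst equation, ln Q = nF(E° − E)/RT = 2×96485×(0.12 − 0.096)/(8.314×310) = 1.797, so Q = 6.03.
With Q = [Cd²⁺]/[Co²⁺] and the known concentrations, [Co²⁺] in the denominator gives [Co²⁺] = 0.0052 M.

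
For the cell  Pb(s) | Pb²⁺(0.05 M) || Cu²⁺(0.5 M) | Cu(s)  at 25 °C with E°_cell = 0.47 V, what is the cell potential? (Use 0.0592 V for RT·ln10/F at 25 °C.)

Balancing electrons gives n = 2; the reaction quotient is Q = [Pb²⁺]/[Cu²⁺] = 0.100.
At 25 °C, E = E° − (0.0592/n) log Q = 0.47 − (0.0592/2)(-1.000) = 0.470 + 0.030 = 0.500 V.

0.500 V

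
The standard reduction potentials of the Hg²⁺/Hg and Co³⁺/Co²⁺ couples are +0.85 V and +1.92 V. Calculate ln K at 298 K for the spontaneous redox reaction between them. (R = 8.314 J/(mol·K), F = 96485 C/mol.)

ln K = 83.3

E°_cell = +1.92 − (+0.85) = 1.07 V, with n = 2 electrons transferred.
At equilibrium E = 0, so the Nernst equation gives ln K = nFE°/RT = (2)(96485)(1.07)/((8.314)(298)) = 83.34.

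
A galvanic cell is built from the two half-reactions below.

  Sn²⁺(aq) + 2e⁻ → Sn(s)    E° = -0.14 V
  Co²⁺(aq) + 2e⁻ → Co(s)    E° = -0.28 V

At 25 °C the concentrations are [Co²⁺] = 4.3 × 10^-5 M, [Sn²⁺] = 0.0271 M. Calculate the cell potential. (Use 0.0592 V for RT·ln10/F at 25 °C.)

0.223 V

The Sn²⁺/Sn couple has the higher reduction potential and acts as the cathode, so E°_cell = -0.14 − (-0.28) = 0.14 V.
Balancing electrons gives n = 2; the reaction quotient is Q = [Co²⁺]/[Sn²⁺] = 0.00159.
At 25 °C, E = E° − (0.0592/n) log Q = 0.14 − (0.0592/2)(-2.800) = 0.140 + 0.083 = 0.223 V.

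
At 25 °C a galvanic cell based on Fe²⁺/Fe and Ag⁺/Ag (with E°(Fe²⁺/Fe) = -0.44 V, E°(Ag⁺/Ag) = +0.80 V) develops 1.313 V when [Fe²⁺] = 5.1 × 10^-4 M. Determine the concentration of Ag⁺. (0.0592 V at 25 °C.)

0.39 M

From the Nernst equation, log Q = n(E° − E)/0.0592 = 2(1.24 − 1.313)/0.0592 = -2.466, so Q = 0.00342.
With Q = [Fe²⁺]/[Ag⁺]^2 and the known concentrations, [Ag⁺]^2 in the denominator gives [Ag⁺] = 0.39 M.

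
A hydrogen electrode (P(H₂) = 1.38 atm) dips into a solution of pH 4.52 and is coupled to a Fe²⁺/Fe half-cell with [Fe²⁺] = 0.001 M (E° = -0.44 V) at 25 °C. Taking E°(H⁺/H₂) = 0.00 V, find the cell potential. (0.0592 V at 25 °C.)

The hydrogen couple is the cathode, so E°_cell = 0.44 V; n = 2.
[H⁺] = 10^(−4.52) = 3 × 10^-5 M, and Q = [Fe²⁺]·P(H₂) / [H⁺]^2 = 1.51 × 10^6.
E = E° − (0.0592/2) log Q = 0.44 − (0.0592/2)(6.180) = 0.257 V.

0.26 V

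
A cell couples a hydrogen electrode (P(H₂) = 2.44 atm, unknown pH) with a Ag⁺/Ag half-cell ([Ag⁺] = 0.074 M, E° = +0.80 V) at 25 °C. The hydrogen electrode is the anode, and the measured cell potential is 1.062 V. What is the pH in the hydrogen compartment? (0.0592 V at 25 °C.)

E°_cell = 0.80 V and n = 2.
log Q = n(E° − E)/0.0592 = 2×(0.80 − 1.062)/0.0592 = -8.851.
With Q = [H⁺]^2 / ([Ag⁺]^2·P(H₂)), solving for [H⁺] gives log[H⁺] = -5.363, so pH = 5.36.

pH = 5.36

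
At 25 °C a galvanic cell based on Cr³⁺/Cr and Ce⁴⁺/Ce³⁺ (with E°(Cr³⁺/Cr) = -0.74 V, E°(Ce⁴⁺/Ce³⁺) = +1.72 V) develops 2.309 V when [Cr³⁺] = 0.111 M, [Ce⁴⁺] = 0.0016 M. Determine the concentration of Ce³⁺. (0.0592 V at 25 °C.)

From the Nernst equation, log Q = n(E° − E)/0.0592 = 3(2.46 − 2.309)/0.0592 = 7.652, so Q = 4.49 × 10^7.
With Q = [Cr³⁺]·[Ce³⁺]^3/[Ce⁴⁺]^3 and the known concentrations, [Ce³⁺]^3 in the numerator gives [Ce³⁺] = 1.2 M.

1.2 M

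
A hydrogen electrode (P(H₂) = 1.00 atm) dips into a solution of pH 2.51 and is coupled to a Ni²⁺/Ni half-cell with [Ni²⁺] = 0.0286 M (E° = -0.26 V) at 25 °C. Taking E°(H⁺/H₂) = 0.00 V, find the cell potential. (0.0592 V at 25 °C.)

The hydrogen couple is the cathode, so E°_cell = 0.26 V; n = 2.
[H⁺] = 10^(−2.51) = 0.0031 M, and Q = [Ni²⁺]·P(H₂) / [H⁺]^2 = 2990.
E = E° − (0.0592/2) log Q = 0.26 − (0.0592/2)(3.476) = 0.157 V.

0.16 V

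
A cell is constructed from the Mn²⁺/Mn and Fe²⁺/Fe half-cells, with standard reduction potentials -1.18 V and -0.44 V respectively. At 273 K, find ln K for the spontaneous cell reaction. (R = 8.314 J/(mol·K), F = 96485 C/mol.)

ln K = 62.9

E°_cell = -0.44 − (-1.18) = 0.74 V, with n = 2 electrons transferred.
At equilibrium E = 0, so the Nernst equation gives ln K = nFE°/RT = (2)(96485)(0.74)/((8.314)(273)) = 62.91.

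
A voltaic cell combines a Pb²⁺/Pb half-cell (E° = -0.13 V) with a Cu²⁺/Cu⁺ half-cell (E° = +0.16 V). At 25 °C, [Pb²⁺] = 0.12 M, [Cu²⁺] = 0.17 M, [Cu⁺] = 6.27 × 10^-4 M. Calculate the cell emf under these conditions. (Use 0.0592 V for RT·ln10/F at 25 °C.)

The Cu²⁺/Cu⁺ couple has the higher reduction potential and acts as the cathode, so E°_cell = +0.16 − (-0.13) = 0.29 V.
Balancing electrons gives n = 2; the reaction quotient is Q = [Pb²⁺]·[Cu⁺]^2/[Cu²⁺]^2 = 1.63 × 10^-6.
At 25 °C, E = E° − (0.0592/n) log Q = 0.29 − (0.0592/2)(-5.787) = 0.290 + 0.171 = 0.461 V.

0.461 V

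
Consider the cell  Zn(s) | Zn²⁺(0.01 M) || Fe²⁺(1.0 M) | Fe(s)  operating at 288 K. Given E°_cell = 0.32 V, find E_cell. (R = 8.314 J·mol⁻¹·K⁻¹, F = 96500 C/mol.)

0.377 V

Balancing electrons gives n = 2; the reaction quotient is Q = [Zn²⁺]/[Fe²⁺] = 0.0100.
E = E° − (RT/nF) ln Q = 0.32 − (8.314×288)/(2×96500) × (-4.605) = 0.320 + 0.057 = 0.377 V.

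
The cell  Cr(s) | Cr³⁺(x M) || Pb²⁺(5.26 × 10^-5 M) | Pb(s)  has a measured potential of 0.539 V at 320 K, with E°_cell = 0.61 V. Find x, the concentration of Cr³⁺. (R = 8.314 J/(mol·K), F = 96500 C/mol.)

8.6 × 10^-4 M

From the Nernst equation, ln Q = nF(E° − E)/RT = 6×96500×(0.61 − 0.539)/(8.314×320) = 15.452, so Q = 5.14 × 10^6.
With Q = [Cr³⁺]^2/[Pb²⁺]^3 and the known concentrations, [Cr³⁺]^2 in the numerator gives [Cr³⁺] = 8.6 × 10^-4 M.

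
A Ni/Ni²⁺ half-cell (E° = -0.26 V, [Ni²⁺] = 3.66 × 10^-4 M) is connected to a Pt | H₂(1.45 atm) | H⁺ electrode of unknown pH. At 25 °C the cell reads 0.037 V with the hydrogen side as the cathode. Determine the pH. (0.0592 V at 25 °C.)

E°_cell = 0.26 V and n = 2.
log Q = n(E° − E)/0.0592 = 2×(0.26 − 0.037)/0.0592 = 7.534.
With Q = [Ni²⁺]·P(H₂) / [H⁺]^2, solving for [H⁺] gives log[H⁺] = -5.404, so pH = 5.40.

pH = 5.40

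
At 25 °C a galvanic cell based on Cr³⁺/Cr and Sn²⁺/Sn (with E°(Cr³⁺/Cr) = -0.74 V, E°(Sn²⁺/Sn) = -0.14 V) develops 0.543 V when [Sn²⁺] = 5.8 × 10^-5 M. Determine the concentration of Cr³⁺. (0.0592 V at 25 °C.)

From the Nernst equation, log Q = n(E° − E)/0.0592 = 6(0.60 − 0.543)/0.0592 = 5.777, so Q = 5.98 × 10^5.
With Q = [Cr³⁺]^2/[Sn²⁺]^3 and the known concentrations, [Cr³⁺]^2 in the numerator gives [Cr³⁺] = 3.4 × 10^-4 M.

3.4 × 10^-4 M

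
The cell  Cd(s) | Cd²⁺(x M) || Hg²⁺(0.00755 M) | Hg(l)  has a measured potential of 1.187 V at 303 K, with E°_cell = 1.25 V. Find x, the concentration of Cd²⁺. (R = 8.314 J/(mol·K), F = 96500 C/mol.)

0.94 M

From the Nernst equation, ln Q = nF(E° − E)/RT = 2×96500×(1.25 − 1.187)/(8.314×303) = 4.827, so Q = 125.
With Q = [Cd²⁺]/[Hg²⁺] and the known concentrations, [Cd²⁺] in the numerator gives [Cd²⁺] = 0.94 M.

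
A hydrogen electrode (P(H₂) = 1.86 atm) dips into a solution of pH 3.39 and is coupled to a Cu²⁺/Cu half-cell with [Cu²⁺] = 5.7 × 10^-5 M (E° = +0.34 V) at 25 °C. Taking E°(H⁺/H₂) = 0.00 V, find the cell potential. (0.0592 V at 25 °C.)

0.42 V

The Cu²⁺/Cu couple is the cathode, so E°_cell = 0.34 V; n = 2.
[H⁺] = 10^(−3.39) = 4.1 × 10^-4 M, and Q = [H⁺]^2 / ([Cu²⁺]·P(H₂)) = 0.00157.
E = E° − (0.0592/2) log Q = 0.34 − (0.0592/2)(-2.805) = 0.423 V.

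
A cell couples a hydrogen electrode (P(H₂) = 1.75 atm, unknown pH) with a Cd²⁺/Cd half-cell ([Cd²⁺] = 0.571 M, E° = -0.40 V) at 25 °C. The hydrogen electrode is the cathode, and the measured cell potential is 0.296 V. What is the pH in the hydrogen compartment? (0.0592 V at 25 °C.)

E°_cell = 0.40 V and n = 2.
log Q = n(E° − E)/0.0592 = 2×(0.40 − 0.296)/0.0592 = 3.514.
With Q = [Cd²⁺]·P(H₂) / [H⁺]^2, solving for [H⁺] gives log[H⁺] = -1.757, so pH = 1.76.

pH = 1.76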